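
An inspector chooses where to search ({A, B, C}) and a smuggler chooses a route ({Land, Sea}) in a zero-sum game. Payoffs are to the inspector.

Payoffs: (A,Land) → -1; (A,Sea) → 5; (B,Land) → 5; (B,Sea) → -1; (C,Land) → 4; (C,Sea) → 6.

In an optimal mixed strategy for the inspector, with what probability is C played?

3/4

Row minima: A → -1, B → -1, C → 4; maximin = 4.
Column maxima: Land → 5, Sea → 6; minimax = 5.
4 ≠ 5, so there is no saddle point; optimal play is mixed.
A is strictly dominated by C, so the inspector never plays it.
On the remaining 2×2 (B, C vs Land, Sea):
Let the inspector play B with probability p. Expected payoff against Land: 5p + 4(1−p) = p + 4; against Sea: (-1)p + 6(1−p) = −7p + 6.
Setting these equal: p + 4 = −7p + 6 ⇒ 8p = 2 ⇒ p = 1/4, and the value is (1)·(1/4) + 4 = 17/4.
For the smuggler: with q = P(Land), equating B's and C's payoffs gives 6q − 1 = −2q + 6 ⇒ q = 7/8.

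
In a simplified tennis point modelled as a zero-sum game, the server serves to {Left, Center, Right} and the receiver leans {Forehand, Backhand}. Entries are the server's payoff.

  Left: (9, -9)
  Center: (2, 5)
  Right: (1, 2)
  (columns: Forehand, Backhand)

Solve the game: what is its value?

Row minima: Left → -9, Center → 2, Right → 1; maximin = 2.
Column maxima: Forehand → 9, Backhand → 5; minimax = 5.
2 ≠ 5, so there is no saddle point; optimal play is mixed.
Right is strictly dominated by Center, so the server never plays it.
On the remaining 2×2 (Left, Center vs Forehand, Backhand):
Let the server play Left with probability p. Expected payoff against Forehand: 9p + 2(1−p) = 7p + 2; against Backhand: (-9)p + 5(1−p) = −14p + 5.
Setting these equal: 7p + 2 = −14p + 5 ⇒ 21p = 3 ⇒ p = 1/7, and the value is (7)·(1/7) + 2 = 3.
For the receiver: with q = P(Forehand), equating Left's and Center's payoffs gives 18q − 9 = −3q + 5 ⇒ q = 2/3.

3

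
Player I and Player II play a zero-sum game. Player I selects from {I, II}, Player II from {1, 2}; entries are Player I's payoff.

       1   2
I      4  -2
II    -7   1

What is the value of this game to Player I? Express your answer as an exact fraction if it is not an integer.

-5/7

Row minima: I → -2, II → -7; maximin = -2.
Column maxima: 1 → 4, 2 → 1; minimax = 1.
-2 ≠ 1, so there is no saddle point; optimal play is mixed.
Let Player I play I with probability p. Expected payoff against 1: 4p + (-7)(1−p) = 11p − 7; against 2: (-2)p + 1(1−p) = −3p + 1.
Setting these equal: 11p − 7 = −3p + 1 ⇒ 14p = 8 ⇒ p = 4/7, and the value is (11)·(4/7) − 7 = -5/7.
For Player II: with q = P(1), equating I's and II's payoffs gives 6q − 2 = −8q + 1 ⇒ q = 3/14.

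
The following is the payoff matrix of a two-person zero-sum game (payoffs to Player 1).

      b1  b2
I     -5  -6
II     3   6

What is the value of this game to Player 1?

Row minima: I → -6, II → 3; maximin = 3.
Column maxima: b1 → 3, b2 → 6; minimax = 3.
Since maximin = minimax = 3, there is a saddle point and the value is 3.

3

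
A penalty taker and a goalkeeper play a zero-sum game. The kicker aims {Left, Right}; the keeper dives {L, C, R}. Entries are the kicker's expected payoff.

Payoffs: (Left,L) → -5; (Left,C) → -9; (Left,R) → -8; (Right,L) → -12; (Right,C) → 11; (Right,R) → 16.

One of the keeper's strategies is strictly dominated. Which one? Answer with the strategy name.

R

C holds the kicker's payoff strictly below R in every row: -9 < -8, 11 < 16.
So R is strictly dominated for the keeper.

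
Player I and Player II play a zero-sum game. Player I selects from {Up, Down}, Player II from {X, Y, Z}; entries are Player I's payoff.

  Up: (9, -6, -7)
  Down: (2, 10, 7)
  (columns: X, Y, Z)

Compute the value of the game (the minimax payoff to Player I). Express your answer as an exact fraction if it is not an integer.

Row minima: Up → -7, Down → 2; maximin = 2.
Column maxima: X → 9, Y → 10, Z → 7; minimax = 7.
2 ≠ 7, so there is no saddle point; optimal play is mixed.
Y is strictly dominated by Z (it gives Player I strictly more in every row), so Player II never plays it.
On the remaining 2×2 (Up, Down vs X, Z):
Let Player I play Up with probability p. Expected payoff against X: 9p + 2(1−p) = 7p + 2; against Z: (-7)p + 7(1−p) = −14p + 7.
Setting these equal: 7p + 2 = −14p + 7 ⇒ 21p = 5 ⇒ p = 5/21, and the value is (7)·(5/21) + 2 = 11/3.
For Player II: with q = P(X), equating Up's and Down's payoffs gives 16q − 7 = −5q + 7 ⇒ q = 2/3.

11/3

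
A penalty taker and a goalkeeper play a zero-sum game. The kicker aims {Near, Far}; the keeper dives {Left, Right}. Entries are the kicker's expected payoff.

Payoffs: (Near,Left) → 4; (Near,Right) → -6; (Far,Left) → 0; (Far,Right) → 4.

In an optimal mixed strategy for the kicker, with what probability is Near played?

2/7

Row minima: Near → -6, Far → 0; maximin = 0.
Column maxima: Left → 4, Right → 4; minimax = 4.
0 ≠ 4, so there is no saddle point; optimal play is mixed.
Let the kicker play Near with probability p. Expected payoff against Left: 4p + 0(1−p) = 4p; against Right: (-6)p + 4(1−p) = −10p + 4.
Setting these equal: 4p = −10p + 4 ⇒ 14p = 4 ⇒ p = 2/7, and the value is (4)·(2/7) = 8/7.
For the keeper: with q = P(Left), equating Near's and Far's payoffs gives 10q − 6 = −4q + 4 ⇒ q = 5/7.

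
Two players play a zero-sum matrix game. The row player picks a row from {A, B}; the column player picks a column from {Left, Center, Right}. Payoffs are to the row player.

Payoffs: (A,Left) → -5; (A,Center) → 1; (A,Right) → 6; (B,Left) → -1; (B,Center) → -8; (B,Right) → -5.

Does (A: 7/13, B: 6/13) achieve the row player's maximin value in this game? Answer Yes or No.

Yes

Against Left this mix gives (7/13)·(-5) + (6/13)·(-1) = -41/13.
Against Center this mix gives (7/13)·1 + (6/13)·(-8) = -41/13.
Against Right this mix gives (7/13)·6 + (6/13)·(-5) = 12/13.
All of the column player's active replies (Left, Center) yield -41/13, and no column does worse for the row player. The mix makes the column player indifferent and guarantees -41/13, so it is optimal.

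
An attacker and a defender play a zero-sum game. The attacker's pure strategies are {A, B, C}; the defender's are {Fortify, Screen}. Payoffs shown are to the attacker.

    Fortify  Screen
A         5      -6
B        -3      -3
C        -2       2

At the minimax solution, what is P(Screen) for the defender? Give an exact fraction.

Row minima: A → -6, B → -3, C → -2; maximin = -2.
Column maxima: Fortify → 5, Screen → 2; minimax = 2.
-2 ≠ 2, so there is no saddle point; optimal play is mixed.
B is strictly dominated by C, so the attacker never plays it.
On the remaining 2×2 (A, C vs Fortify, Screen):
Let the attacker play A with probability p. Expected payoff against Fortify: 5p + (-2)(1−p) = 7p − 2; against Screen: (-6)p + 2(1−p) = −8p + 2.
Setting these equal: 7p − 2 = −8p + 2 ⇒ 15p = 4 ⇒ p = 4/15, and the value is (7)·(4/15) − 2 = -2/15.
For the defender: with q = P(Fortify), equating A's and C's payoffs gives 11q − 6 = −4q + 2 ⇒ q = 8/15.

7/15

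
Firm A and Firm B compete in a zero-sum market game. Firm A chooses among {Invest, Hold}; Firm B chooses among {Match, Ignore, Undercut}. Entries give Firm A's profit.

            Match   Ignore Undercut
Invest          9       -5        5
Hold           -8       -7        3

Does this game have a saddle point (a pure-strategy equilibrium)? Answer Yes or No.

Row minima: Invest → -5, Hold → -8; maximin = -5.
Column maxima: Match → 9, Ignore → -5, Undercut → 5; minimax = -5.
maximin = minimax = -5, so a saddle point exists.

Yes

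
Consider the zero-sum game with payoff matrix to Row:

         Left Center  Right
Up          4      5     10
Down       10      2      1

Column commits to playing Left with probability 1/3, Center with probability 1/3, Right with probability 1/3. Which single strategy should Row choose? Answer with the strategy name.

Expected payoff of Up: (1/3)·4 + (1/3)·5 + (1/3)·10 = 19/3.
Expected payoff of Down: (1/3)·10 + (1/3)·2 + (1/3)·1 = 13/3.
The largest is 19/3, so Row's best response is Up.

Up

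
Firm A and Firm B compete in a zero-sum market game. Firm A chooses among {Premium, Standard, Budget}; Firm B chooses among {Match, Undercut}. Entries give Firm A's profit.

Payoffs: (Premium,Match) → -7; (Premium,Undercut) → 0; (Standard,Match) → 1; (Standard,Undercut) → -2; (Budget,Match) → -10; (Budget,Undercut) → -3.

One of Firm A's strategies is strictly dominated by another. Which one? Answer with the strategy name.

Premium gives a strictly higher payoff than Budget against every column: -7 > -10, 0 > -3.
So Budget is strictly dominated and Firm A never plays it.

Budget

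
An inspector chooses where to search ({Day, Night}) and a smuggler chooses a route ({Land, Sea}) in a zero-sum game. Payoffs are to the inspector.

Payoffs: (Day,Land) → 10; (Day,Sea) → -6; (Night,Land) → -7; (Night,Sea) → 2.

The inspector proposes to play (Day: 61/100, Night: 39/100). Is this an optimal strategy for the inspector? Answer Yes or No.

No

Against Land this mix gives (61/100)·10 + (39/100)·(-7) = 337/100.
Against Sea this mix gives (61/100)·(-6) + (39/100)·2 = -72/25.
The smuggler will play Sea, holding the inspector to -72/25. Shifting weight toward the row that does better against Sea would raise this floor (the equalizing mix achieves -22/25 against both Sea and Land), so the proposed strategy is not optimal.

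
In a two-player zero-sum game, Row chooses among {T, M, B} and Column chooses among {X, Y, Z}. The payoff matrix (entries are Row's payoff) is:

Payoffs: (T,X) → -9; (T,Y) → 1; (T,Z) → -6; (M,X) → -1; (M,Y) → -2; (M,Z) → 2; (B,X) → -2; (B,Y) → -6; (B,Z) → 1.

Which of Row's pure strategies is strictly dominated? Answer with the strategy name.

M gives a strictly higher payoff than B against every column: -1 > -2, -2 > -6, 2 > 1.
So B is strictly dominated and Row never plays it.

B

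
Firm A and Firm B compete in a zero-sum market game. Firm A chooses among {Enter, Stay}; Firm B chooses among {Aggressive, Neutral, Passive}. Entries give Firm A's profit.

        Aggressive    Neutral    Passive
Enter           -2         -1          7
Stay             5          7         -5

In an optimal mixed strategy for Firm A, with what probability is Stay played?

Row minima: Enter → -2, Stay → -5; maximin = -2.
Column maxima: Aggressive → 5, Neutral → 7, Passive → 7; minimax = 5.
-2 ≠ 5, so there is no saddle point; optimal play is mixed.
Neutral is strictly dominated by Aggressive (it gives Firm A strictly more in every row), so Firm B never plays it.
On the remaining 2×2 (Enter, Stay vs Aggressive, Passive):
Let Firm A play Enter with probability p. Expected payoff against Aggressive: (-2)p + 5(1−p) = −7p + 5; against Passive: 7p + (-5)(1−p) = 12p − 5.
Setting these equal: −7p + 5 = 12p − 5 ⇒ −19p = -10 ⇒ p = 10/19, and the value is (-7)·(10/19) + 5 = 25/19.
For Firm B: with q = P(Aggressive), equating Enter's and Stay's payoffs gives −9q + 7 = 10q − 5 ⇒ q = 12/19.

9/19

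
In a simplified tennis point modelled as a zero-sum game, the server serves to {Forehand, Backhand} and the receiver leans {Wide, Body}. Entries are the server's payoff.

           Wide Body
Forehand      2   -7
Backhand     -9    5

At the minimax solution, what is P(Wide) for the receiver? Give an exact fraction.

12/23

Row minima: Forehand → -7, Backhand → -9; maximin = -7.
Column maxima: Wide → 2, Body → 5; minimax = 2.
-7 ≠ 2, so there is no saddle point; optimal play is mixed.
Let the server play Forehand with probability p. Expected payoff against Wide: 2p + (-9)(1−p) = 11p − 9; against Body: (-7)p + 5(1−p) = −12p + 5.
Setting these equal: 11p − 9 = −12p + 5 ⇒ 23p = 14 ⇒ p = 14/23, and the value is (11)·(14/23) − 9 = -53/23.
For the receiver: with q = P(Wide), equating Forehand's and Backhand's payoffs gives 9q − 7 = −14q + 5 ⇒ q = 12/23.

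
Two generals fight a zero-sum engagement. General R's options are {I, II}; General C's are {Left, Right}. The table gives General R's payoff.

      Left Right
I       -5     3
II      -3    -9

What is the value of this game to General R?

Row minima: I → -5, II → -9; maximin = -5.
Column maxima: Left → -3, Right → 3; minimax = -3.
-5 ≠ -3, so there is no saddle point; optimal play is mixed.
Let General R play I with probability p. Expected payoff against Left: (-5)p + (-3)(1−p) = −2p − 3; against Right: 3p + (-9)(1−p) = 12p − 9.
Setting these equal: −2p − 3 = 12p − 9 ⇒ −14p = -6 ⇒ p = 3/7, and the value is (-2)·(3/7) − 3 = -27/7.
For General C: with q = P(Left), equating I's and II's payoffs gives −8q + 3 = 6q − 9 ⇒ q = 6/7.

-27/7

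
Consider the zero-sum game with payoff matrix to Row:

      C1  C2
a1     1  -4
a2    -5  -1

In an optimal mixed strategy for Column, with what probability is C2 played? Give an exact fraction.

Row minima: a1 → -4, a2 → -5; maximin = -4.
Column maxima: C1 → 1, C2 → -1; minimax = -1.
-4 ≠ -1, so there is no saddle point; optimal play is mixed.
Let Row play a1 with probability p. Expected payoff against C1: 1p + (-5)(1−p) = 6p − 5; against C2: (-4)p + (-1)(1−p) = −3p − 1.
Setting these equal: 6p − 5 = −3p − 1 ⇒ 9p = 4 ⇒ p = 4/9, and the value is (6)·(4/9) − 5 = -7/3.
For Column: with q = P(C1), equating a1's and a2's payoffs gives 5q − 4 = −4q − 1 ⇒ q = 1/3.

2/3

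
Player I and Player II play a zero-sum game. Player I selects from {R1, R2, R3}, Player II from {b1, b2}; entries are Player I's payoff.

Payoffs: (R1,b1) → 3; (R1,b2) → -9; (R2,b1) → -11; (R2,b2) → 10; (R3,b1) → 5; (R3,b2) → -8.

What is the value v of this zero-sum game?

Row minima: R1 → -9, R2 → -11, R3 → -8; maximin = -8.
Column maxima: b1 → 5, b2 → 10; minimax = 5.
-8 ≠ 5, so there is no saddle point; optimal play is mixed.
R1 is strictly dominated by R3, so Player I never plays it.
On the remaining 2×2 (R2, R3 vs b1, b2):
Let Player I play R2 with probability p. Expected payoff against b1: (-11)p + 5(1−p) = −16p + 5; against b2: 10p + (-8)(1−p) = 18p − 8.
Setting these equal: −16p + 5 = 18p − 8 ⇒ −34p = -13 ⇒ p = 13/34, and the value is (-16)·(13/34) + 5 = -19/17.
For Player II: with q = P(b1), equating R2's and R3's payoffs gives −21q + 10 = 13q − 8 ⇒ q = 9/17.

-19/17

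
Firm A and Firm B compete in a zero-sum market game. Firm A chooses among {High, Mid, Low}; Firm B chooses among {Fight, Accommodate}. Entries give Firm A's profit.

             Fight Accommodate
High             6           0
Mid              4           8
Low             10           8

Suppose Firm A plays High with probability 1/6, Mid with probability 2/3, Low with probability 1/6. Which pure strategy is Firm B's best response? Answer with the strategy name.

If Firm B plays Fight, Firm A's expected payoff is (1/6)·6 + (2/3)·4 + (1/6)·10 = 16/3.
If Firm B plays Accommodate, Firm A's expected payoff is (1/6)·0 + (2/3)·8 + (1/6)·8 = 20/3.
Firm B minimizes Firm A's payoff; the smallest is 16/3, so the best response is Fight.

Fight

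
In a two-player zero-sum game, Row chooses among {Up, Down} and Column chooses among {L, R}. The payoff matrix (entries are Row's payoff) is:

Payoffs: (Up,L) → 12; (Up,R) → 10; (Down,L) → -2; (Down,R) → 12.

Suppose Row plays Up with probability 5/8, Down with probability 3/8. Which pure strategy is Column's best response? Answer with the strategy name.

L

If Column plays L, Row's expected payoff is (5/8)·12 + (3/8)·(-2) = 27/4.
If Column plays R, Row's expected payoff is (5/8)·10 + (3/8)·12 = 43/4.
Column minimizes Row's payoff; the smallest is 27/4, so the best response is L.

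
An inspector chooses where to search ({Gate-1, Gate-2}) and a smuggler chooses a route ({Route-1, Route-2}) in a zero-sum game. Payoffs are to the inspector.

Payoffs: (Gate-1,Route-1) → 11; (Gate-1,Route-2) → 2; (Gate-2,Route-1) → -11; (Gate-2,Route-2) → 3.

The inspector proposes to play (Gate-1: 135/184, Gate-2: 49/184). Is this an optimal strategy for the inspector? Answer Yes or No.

No

Against Route-1 this mix gives (135/184)·11 + (49/184)·(-11) = 473/92.
Against Route-2 this mix gives (135/184)·2 + (49/184)·3 = 417/184.
The smuggler will play Route-2, holding the inspector to 417/184. Shifting weight toward the row that does better against Route-2 would raise this floor (the equalizing mix achieves 55/23 against both Route-2 and Route-1), so the proposed strategy is not optimal.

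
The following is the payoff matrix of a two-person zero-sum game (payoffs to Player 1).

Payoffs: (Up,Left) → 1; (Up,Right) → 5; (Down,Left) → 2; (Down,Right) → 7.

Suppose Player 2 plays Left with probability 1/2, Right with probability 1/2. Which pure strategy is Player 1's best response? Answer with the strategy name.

Expected payoff of Up: (1/2)·1 + (1/2)·5 = 3.
Expected payoff of Down: (1/2)·2 + (1/2)·7 = 9/2.
The largest is 9/2, so Player 1's best response is Down.

Down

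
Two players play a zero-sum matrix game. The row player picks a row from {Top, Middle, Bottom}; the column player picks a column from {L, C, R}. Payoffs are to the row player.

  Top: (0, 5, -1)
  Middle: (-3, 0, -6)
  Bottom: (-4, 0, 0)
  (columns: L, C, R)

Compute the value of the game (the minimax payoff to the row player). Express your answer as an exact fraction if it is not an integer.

-4/5

Row minima: Top → -1, Middle → -6, Bottom → -4; maximin = -1.
Column maxima: L → 0, C → 5, R → 0; minimax = 0.
-1 ≠ 0, so there is no saddle point; optimal play is mixed.
Middle is strictly dominated by Top, so the row player never plays it.
C is strictly dominated by L (it gives the row player strictly more in every row), so the column player never plays it.
On the remaining 2×2 (Top, Bottom vs L, R):
Let the row player play Top with probability p. Expected payoff against L: 0p + (-4)(1−p) = 4p − 4; against R: (-1)p + 0(1−p) = −p.
Setting these equal: 4p − 4 = −p ⇒ 5p = 4 ⇒ p = 4/5, and the value is (4)·(4/5) − 4 = -4/5.
For the column player: with q = P(L), equating Top's and Bottom's payoffs gives q − 1 = −4q ⇒ q = 1/5.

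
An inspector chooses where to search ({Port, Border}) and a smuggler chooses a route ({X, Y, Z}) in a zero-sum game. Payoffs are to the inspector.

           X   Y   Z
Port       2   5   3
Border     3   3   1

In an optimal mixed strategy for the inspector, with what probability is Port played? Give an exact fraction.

Row minima: Port → 2, Border → 1; maximin = 2.
Column maxima: X → 3, Y → 5, Z → 3; minimax = 3.
2 ≠ 3, so there is no saddle point; optimal play is mixed.
Y is strictly dominated by Z (it gives the inspector strictly more in every row), so the smuggler never plays it.
On the remaining 2×2 (Port, Border vs X, Z):
Let the inspector play Port with probability p. Expected payoff against X: 2p + 3(1−p) = −p + 3; against Z: 3p + 1(1−p) = 2p + 1.
Setting these equal: −p + 3 = 2p + 1 ⇒ −3p = -2 ⇒ p = 2/3, and the value is (-1)·(2/3) + 3 = 7/3.
For the smuggler: with q = P(X), equating Port's and Border's payoffs gives −q + 3 = 2q + 1 ⇒ q = 2/3.

2/3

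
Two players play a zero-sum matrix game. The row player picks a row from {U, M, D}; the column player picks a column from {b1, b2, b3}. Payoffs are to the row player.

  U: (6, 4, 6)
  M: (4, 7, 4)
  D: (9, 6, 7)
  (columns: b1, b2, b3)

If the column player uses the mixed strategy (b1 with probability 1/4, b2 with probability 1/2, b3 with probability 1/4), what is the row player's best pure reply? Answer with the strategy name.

Expected payoff of U: (1/4)·6 + (1/2)·4 + (1/4)·6 = 5.
Expected payoff of M: (1/4)·4 + (1/2)·7 + (1/4)·4 = 11/2.
Expected payoff of D: (1/4)·9 + (1/2)·6 + (1/4)·7 = 7.
The largest is 7, so the row player's best response is D.

D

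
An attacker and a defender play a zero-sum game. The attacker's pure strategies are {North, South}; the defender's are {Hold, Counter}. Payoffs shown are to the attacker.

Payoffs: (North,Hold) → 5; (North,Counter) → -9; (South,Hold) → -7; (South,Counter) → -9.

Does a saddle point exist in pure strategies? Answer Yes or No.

Row minima: North → -9, South → -9; maximin = -9.
Column maxima: Hold → 5, Counter → -9; minimax = -9.
maximin = minimax = -9, so a saddle point exists.

Yes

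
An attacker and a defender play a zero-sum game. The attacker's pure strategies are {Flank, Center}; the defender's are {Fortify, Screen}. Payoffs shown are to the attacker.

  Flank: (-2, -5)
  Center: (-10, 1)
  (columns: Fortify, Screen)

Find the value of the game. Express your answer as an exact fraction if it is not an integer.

-26/7

Row minima: Flank → -5, Center → -10; maximin = -5.
Column maxima: Fortify → -2, Screen → 1; minimax = -2.
-5 ≠ -2, so there is no saddle point; optimal play is mixed.
Let the attacker play Flank with probability p. Expected payoff against Fortify: (-2)p + (-10)(1−p) = 8p − 10; against Screen: (-5)p + 1(1−p) = −6p + 1.
Setting these equal: 8p − 10 = −6p + 1 ⇒ 14p = 11 ⇒ p = 11/14, and the value is (8)·(11/14) − 10 = -26/7.
For the defender: with q = P(Fortify), equating Flank's and Center's payoffs gives 3q − 5 = −11q + 1 ⇒ q = 3/7.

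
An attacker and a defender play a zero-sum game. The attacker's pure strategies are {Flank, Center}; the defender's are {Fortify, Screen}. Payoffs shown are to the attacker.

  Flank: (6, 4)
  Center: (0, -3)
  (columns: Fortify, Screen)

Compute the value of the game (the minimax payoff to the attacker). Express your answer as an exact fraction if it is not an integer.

4

Row minima: Flank → 4, Center → -3; maximin = 4.
Column maxima: Fortify → 6, Screen → 4; minimax = 4.
Since maximin = minimax = 4, there is a saddle point and the value is 4.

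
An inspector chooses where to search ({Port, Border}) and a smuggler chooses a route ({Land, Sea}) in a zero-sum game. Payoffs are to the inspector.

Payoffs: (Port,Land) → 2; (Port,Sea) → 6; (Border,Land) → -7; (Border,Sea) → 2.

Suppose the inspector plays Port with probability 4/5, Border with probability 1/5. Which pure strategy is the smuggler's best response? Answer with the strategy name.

Land

If the smuggler plays Land, the inspector's expected payoff is (4/5)·2 + (1/5)·(-7) = 1/5.
If the smuggler plays Sea, the inspector's expected payoff is (4/5)·6 + (1/5)·2 = 26/5.
The smuggler minimizes the inspector's payoff; the smallest is 1/5, so the best response is Land.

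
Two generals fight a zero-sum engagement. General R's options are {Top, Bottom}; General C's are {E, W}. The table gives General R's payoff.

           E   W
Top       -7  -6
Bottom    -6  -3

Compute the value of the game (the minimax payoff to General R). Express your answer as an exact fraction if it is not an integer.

-6

Row minima: Top → -7, Bottom → -6; maximin = -6.
Column maxima: E → -6, W → -3; minimax = -6.
Since maximin = minimax = -6, there is a saddle point and the value is -6.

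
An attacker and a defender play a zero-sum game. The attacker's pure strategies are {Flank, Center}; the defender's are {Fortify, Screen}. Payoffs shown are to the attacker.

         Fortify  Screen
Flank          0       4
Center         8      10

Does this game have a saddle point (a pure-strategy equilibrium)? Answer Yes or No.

Yes

Row minima: Flank → 0, Center → 8; maximin = 8.
Column maxima: Fortify → 8, Screen → 10; minimax = 8.
maximin = minimax = 8, so a saddle point exists.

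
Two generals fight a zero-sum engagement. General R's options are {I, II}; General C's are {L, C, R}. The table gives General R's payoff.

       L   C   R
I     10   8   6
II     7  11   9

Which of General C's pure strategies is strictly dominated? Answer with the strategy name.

C

R holds General R's payoff strictly below C in every row: 6 < 8, 9 < 11.
So C is strictly dominated for General C.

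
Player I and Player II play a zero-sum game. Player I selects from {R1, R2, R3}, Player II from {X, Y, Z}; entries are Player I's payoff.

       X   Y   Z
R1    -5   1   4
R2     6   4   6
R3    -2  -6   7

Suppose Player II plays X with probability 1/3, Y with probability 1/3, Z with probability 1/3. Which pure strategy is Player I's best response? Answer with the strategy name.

Expected payoff of R1: (1/3)·(-5) + (1/3)·1 + (1/3)·4 = 0.
Expected payoff of R2: (1/3)·6 + (1/3)·4 + (1/3)·6 = 16/3.
Expected payoff of R3: (1/3)·(-2) + (1/3)·(-6) + (1/3)·7 = -1/3.
The largest is 16/3, so Player I's best response is R2.

R2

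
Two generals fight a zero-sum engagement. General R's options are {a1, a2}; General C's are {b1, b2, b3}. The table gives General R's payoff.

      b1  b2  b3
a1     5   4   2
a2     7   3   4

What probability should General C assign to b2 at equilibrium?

Row minima: a1 → 2, a2 → 3; maximin = 3.
Column maxima: b1 → 7, b2 → 4, b3 → 4; minimax = 4.
3 ≠ 4, so there is no saddle point; optimal play is mixed.
b1 is strictly dominated by b2 (it gives General R strictly more in every row), so General C never plays it.
On the remaining 2×2 (a1, a2 vs b2, b3):
Let General R play a1 with probability p. Expected payoff against b2: 4p + 3(1−p) = p + 3; against b3: 2p + 4(1−p) = −2p + 4.
Setting these equal: p + 3 = −2p + 4 ⇒ 3p = 1 ⇒ p = 1/3, and the value is (1)·(1/3) + 3 = 10/3.
For General C: with q = P(b2), equating a1's and a2's payoffs gives 2q + 2 = −q + 4 ⇒ q = 2/3.

2/3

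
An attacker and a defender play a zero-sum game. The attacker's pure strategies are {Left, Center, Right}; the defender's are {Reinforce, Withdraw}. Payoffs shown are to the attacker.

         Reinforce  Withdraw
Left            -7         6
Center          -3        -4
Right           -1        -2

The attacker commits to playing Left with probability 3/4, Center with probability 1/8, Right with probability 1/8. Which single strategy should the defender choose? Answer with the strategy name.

If the defender plays Reinforce, the attacker's expected payoff is (3/4)·(-7) + (1/8)·(-3) + (1/8)·(-1) = -23/4.
If the defender plays Withdraw, the attacker's expected payoff is (3/4)·6 + (1/8)·(-4) + (1/8)·(-2) = 15/4.
The defender minimizes the attacker's payoff; the smallest is -23/4, so the best response is Reinforce.

Reinforce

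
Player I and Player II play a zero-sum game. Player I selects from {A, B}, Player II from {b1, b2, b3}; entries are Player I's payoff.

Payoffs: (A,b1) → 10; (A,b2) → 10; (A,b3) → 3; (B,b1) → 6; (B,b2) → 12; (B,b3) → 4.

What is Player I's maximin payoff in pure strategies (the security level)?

Row minima: A → 3, B → 4.
The best of these is 4.

4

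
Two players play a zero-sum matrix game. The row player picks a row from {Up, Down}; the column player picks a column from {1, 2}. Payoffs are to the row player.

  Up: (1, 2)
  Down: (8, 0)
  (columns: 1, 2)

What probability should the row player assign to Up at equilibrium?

8/9

Row minima: Up → 1, Down → 0; maximin = 1.
Column maxima: 1 → 8, 2 → 2; minimax = 2.
1 ≠ 2, so there is no saddle point; optimal play is mixed.
Let the row player play Up with probability p. Expected payoff against 1: 1p + 8(1−p) = −7p + 8; against 2: 2p + 0(1−p) = 2p.
Setting these equal: −7p + 8 = 2p ⇒ −9p = -8 ⇒ p = 8/9, and the value is (-7)·(8/9) + 8 = 16/9.
For the column player: with q = P(1), equating Up's and Down's payoffs gives −q + 2 = 8q ⇒ q = 2/9.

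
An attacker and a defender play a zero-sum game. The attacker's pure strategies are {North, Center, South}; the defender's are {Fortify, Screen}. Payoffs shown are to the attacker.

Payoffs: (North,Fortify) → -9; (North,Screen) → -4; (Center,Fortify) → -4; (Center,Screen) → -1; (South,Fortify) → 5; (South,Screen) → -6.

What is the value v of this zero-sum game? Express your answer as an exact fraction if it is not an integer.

-29/14

Row minima: North → -9, Center → -4, South → -6; maximin = -4.
Column maxima: Fortify → 5, Screen → -1; minimax = -1.
-4 ≠ -1, so there is no saddle point; optimal play is mixed.
North is strictly dominated by Center, so the attacker never plays it.
On the remaining 2×2 (Center, South vs Fortify, Screen):
Let the attacker play Center with probability p. Expected payoff against Fortify: (-4)p + 5(1−p) = −9p + 5; against Screen: (-1)p + (-6)(1−p) = 5p − 6.
Setting these equal: −9p + 5 = 5p − 6 ⇒ −14p = -11 ⇒ p = 11/14, and the value is (-9)·(11/14) + 5 = -29/14.
For the defender: with q = P(Fortify), equating Center's and South's payoffs gives −3q − 1 = 11q − 6 ⇒ q = 5/14.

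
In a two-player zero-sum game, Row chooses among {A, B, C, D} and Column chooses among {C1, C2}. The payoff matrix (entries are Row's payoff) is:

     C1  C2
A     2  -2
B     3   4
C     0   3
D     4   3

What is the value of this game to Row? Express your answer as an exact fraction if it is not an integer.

Row minima: A → -2, B → 3, C → 0, D → 3; maximin = 3.
Column maxima: C1 → 4, C2 → 4; minimax = 4.
3 ≠ 4, so there is no saddle point; optimal play is mixed.
A is strictly dominated by B, so Row never plays it.
C is strictly dominated by B, so Row never plays it.
On the remaining 2×2 (B, D vs C1, C2):
Let Row play B with probability p. Expected payoff against C1: 3p + 4(1−p) = −p + 4; against C2: 4p + 3(1−p) = p + 3.
Setting these equal: −p + 4 = p + 3 ⇒ −2p = -1 ⇒ p = 1/2, and the value is (-1)·(1/2) + 4 = 7/2.
For Column: with q = P(C1), equating B's and D's payoffs gives −q + 4 = q + 3 ⇒ q = 1/2.

7/2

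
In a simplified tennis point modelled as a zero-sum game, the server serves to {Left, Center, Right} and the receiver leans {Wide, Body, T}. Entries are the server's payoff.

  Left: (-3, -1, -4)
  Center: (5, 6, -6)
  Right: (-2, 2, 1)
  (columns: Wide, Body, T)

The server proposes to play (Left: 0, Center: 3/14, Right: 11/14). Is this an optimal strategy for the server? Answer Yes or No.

Yes

Against Wide this mix gives (3/14)·5 + (11/14)·(-2) = -1/2.
Against Body this mix gives (3/14)·6 + (11/14)·2 = 20/7.
Against T this mix gives (3/14)·(-6) + (11/14)·1 = -1/2.
All of the receiver's active replies (Wide, T) yield -1/2, and no column does worse for the server. The mix makes the receiver indifferent and guarantees -1/2, so it is optimal.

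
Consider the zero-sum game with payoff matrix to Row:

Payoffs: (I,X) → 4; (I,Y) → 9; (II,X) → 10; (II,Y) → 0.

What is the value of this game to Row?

6

Row minima: I → 4, II → 0; maximin = 4.
Column maxima: X → 10, Y → 9; minimax = 9.
4 ≠ 9, so there is no saddle point; optimal play is mixed.
Let Row play I with probability p. Expected payoff against X: 4p + 10(1−p) = −6p + 10; against Y: 9p + 0(1−p) = 9p.
Setting these equal: −6p + 10 = 9p ⇒ −15p = -10 ⇒ p = 2/3, and the value is (-6)·(2/3) + 10 = 6.
For Column: with q = P(X), equating I's and II's payoffs gives −5q + 9 = 10q ⇒ q = 3/5.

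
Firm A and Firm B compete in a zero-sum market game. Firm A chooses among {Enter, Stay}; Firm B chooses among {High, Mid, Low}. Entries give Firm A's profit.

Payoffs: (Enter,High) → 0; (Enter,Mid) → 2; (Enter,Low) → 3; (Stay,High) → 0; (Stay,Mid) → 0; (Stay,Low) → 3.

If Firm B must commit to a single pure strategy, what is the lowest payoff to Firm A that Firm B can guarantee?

Column maxima: High → 0, Mid → 2, Low → 3.
The smallest of these is 0.

0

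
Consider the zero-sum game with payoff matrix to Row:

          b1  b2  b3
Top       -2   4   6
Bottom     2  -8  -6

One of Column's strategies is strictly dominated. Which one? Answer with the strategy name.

b2 holds Row's payoff strictly below b3 in every row: 4 < 6, -8 < -6.
So b3 is strictly dominated for Column.

b3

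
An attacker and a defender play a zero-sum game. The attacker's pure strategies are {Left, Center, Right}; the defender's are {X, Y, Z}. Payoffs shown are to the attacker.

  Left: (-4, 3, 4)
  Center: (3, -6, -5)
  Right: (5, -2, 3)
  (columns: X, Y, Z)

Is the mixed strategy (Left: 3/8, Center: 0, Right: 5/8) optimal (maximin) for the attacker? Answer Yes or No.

Against X this mix gives (3/8)·(-4) + (5/8)·5 = 13/8.
Against Y this mix gives (3/8)·3 + (5/8)·(-2) = -1/8.
Against Z this mix gives (3/8)·4 + (5/8)·3 = 27/8.
The defender will play Y, holding the attacker to -1/8. Shifting weight toward the row that does better against Y would raise this floor (the equalizing mix achieves 1/2 against both Y and X), so the proposed strategy is not optimal.

No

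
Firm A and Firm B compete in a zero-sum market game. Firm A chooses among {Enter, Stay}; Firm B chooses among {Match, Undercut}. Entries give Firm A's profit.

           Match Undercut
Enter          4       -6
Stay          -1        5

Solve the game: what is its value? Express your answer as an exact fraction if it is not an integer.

Row minima: Enter → -6, Stay → -1; maximin = -1.
Column maxima: Match → 4, Undercut → 5; minimax = 4.
-1 ≠ 4, so there is no saddle point; optimal play is mixed.
Let Firm A play Enter with probability p. Expected payoff against Match: 4p + (-1)(1−p) = 5p − 1; against Undercut: (-6)p + 5(1−p) = −11p + 5.
Setting these equal: 5p − 1 = −11p + 5 ⇒ 16p = 6 ⇒ p = 3/8, and the value is (5)·(3/8) − 1 = 7/8.
For Firm B: with q = P(Match), equating Enter's and Stay's payoffs gives 10q − 6 = −6q + 5 ⇒ q = 11/16.

7/8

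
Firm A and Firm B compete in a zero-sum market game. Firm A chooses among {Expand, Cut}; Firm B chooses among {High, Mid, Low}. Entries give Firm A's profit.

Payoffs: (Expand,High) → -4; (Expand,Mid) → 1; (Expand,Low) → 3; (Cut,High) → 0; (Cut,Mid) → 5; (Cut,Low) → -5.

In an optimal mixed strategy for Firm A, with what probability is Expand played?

5/12

Row minima: Expand → -4, Cut → -5; maximin = -4.
Column maxima: High → 0, Mid → 5, Low → 3; minimax = 0.
-4 ≠ 0, so there is no saddle point; optimal play is mixed.
Mid is strictly dominated by High (it gives Firm A strictly more in every row), so Firm B never plays it.
On the remaining 2×2 (Expand, Cut vs High, Low):
Let Firm A play Expand with probability p. Expected payoff against High: (-4)p + 0(1−p) = −4p; against Low: 3p + (-5)(1−p) = 8p − 5.
Setting these equal: −4p = 8p − 5 ⇒ −12p = -5 ⇒ p = 5/12, and the value is (-4)·(5/12) = -5/3.
For Firm B: with q = P(High), equating Expand's and Cut's payoffs gives −7q + 3 = 5q − 5 ⇒ q = 2/3.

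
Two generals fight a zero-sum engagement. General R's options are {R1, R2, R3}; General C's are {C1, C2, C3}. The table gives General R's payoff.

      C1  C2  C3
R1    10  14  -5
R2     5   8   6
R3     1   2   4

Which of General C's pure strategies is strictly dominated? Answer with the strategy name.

C1 holds General R's payoff strictly below C2 in every row: 10 < 14, 5 < 8, 1 < 2.
So C2 is strictly dominated for General C.

C2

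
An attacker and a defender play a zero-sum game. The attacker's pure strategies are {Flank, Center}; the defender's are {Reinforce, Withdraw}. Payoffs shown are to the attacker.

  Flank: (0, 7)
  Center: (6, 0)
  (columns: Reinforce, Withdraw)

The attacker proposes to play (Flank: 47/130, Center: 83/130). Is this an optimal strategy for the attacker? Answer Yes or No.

Against Reinforce this mix gives (47/130)·0 + (83/130)·6 = 249/65.
Against Withdraw this mix gives (47/130)·7 + (83/130)·0 = 329/130.
The defender will play Withdraw, holding the attacker to 329/130. Shifting weight toward the row that does better against Withdraw would raise this floor (the equalizing mix achieves 42/13 against both Withdraw and Reinforce), so the proposed strategy is not optimal.

No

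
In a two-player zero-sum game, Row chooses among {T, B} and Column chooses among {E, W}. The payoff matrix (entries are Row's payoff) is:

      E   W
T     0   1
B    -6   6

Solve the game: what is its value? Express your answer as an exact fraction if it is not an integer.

Row minima: T → 0, B → -6; maximin = 0.
Column maxima: E → 0, W → 6; minimax = 0.
Since maximin = minimax = 0, there is a saddle point and the value is 0.

0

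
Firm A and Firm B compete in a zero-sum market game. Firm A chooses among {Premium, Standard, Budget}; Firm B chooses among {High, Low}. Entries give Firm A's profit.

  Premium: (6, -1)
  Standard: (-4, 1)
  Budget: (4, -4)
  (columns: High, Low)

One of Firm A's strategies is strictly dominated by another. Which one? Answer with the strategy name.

Budget

Premium gives a strictly higher payoff than Budget against every column: 6 > 4, -1 > -4.
So Budget is strictly dominated and Firm A never plays it.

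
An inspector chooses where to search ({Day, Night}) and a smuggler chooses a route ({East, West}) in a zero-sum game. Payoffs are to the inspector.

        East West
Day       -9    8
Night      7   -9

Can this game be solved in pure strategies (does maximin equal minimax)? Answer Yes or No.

No

Row minima: Day → -9, Night → -9; maximin = -9.
Column maxima: East → 7, West → 8; minimax = 7.
-9 ≠ 7, so no pure-strategy equilibrium exists.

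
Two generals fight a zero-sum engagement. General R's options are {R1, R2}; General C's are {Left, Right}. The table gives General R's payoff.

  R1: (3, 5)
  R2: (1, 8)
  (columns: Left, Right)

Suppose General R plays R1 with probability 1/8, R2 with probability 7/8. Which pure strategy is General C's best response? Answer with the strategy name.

Left

If General C plays Left, General R's expected payoff is (1/8)·3 + (7/8)·1 = 5/4.
If General C plays Right, General R's expected payoff is (1/8)·5 + (7/8)·8 = 61/8.
General C minimizes General R's payoff; the smallest is 5/4, so the best response is Left.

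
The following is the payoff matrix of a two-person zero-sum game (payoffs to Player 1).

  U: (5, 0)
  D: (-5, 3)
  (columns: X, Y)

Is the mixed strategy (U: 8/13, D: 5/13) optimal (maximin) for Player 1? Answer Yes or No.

Yes

Against X this mix gives (8/13)·5 + (5/13)·(-5) = 15/13.
Against Y this mix gives (8/13)·0 + (5/13)·3 = 15/13.
All of Player 2's active replies (X, Y) yield 15/13, and no column does worse for Player 1. The mix makes Player 2 indifferent and guarantees 15/13, so it is optimal.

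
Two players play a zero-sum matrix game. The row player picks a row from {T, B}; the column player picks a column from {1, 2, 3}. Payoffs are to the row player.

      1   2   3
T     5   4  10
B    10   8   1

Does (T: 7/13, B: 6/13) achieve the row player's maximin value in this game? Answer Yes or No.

Yes

Against 1 this mix gives (7/13)·5 + (6/13)·10 = 95/13.
Against 2 this mix gives (7/13)·4 + (6/13)·8 = 76/13.
Against 3 this mix gives (7/13)·10 + (6/13)·1 = 76/13.
All of the column player's active replies (2, 3) yield 76/13, and no column does worse for the row player. The mix makes the column player indifferent and guarantees 76/13, so it is optimal.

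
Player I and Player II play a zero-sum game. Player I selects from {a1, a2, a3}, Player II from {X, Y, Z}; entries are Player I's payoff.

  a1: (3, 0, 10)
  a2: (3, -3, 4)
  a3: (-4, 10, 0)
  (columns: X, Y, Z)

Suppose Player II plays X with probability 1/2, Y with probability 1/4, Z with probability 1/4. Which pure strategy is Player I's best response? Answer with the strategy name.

Expected payoff of a1: (1/2)·3 + (1/4)·0 + (1/4)·10 = 4.
Expected payoff of a2: (1/2)·3 + (1/4)·(-3) + (1/4)·4 = 7/4.
Expected payoff of a3: (1/2)·(-4) + (1/4)·10 + (1/4)·0 = 1/2.
The largest is 4, so Player I's best response is a1.

a1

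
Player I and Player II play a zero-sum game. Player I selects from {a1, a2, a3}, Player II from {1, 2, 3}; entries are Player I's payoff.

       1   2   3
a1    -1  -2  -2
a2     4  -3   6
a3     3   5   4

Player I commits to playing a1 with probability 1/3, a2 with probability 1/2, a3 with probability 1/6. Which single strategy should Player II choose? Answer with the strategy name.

If Player II plays 1, Player I's expected payoff is (1/3)·(-1) + (1/2)·4 + (1/6)·3 = 13/6.
If Player II plays 2, Player I's expected payoff is (1/3)·(-2) + (1/2)·(-3) + (1/6)·5 = -4/3.
If Player II plays 3, Player I's expected payoff is (1/3)·(-2) + (1/2)·6 + (1/6)·4 = 3.
Player II minimizes Player I's payoff; the smallest is -4/3, so the best response is 2.

2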